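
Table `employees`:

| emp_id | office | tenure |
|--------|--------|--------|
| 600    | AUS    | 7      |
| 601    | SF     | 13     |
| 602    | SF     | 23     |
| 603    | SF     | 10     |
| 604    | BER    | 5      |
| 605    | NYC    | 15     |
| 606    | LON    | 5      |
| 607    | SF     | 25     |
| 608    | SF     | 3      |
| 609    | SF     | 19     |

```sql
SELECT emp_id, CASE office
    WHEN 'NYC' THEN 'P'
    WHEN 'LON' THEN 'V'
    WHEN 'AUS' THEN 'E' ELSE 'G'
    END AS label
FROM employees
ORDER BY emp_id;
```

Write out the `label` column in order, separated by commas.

E, G, G, G, G, P, V, G, G, G

emp_id=600: office='AUS' → E
emp_id=601: ELSE → G
emp_id=602: ELSE → G
emp_id=603: ELSE → G
emp_id=604: ELSE → G
emp_id=605: office='NYC' → P
emp_id=606: office='LON' → V
emp_id=607: ELSE → G
emp_id=608: ELSE → G
emp_id=609: ELSE → G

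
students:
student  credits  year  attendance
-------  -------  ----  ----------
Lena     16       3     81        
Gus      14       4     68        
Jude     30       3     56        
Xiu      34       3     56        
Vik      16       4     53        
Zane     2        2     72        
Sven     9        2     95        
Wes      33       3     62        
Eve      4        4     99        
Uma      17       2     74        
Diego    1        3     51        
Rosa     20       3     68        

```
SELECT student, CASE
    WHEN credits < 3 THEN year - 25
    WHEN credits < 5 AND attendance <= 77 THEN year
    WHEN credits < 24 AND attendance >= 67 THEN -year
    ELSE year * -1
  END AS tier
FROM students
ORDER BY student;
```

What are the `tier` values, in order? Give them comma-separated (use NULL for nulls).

-22, -4, -4, -3, -3, -3, -2, -2, -4, -3, -3, -23

student=Diego: credits < 3 → -22
student=Eve: credits < 24 AND attendance >= 67 → -4
student=Gus: credits < 24 AND attendance >= 67 → -4
student=Jude: ELSE → -3
student=Lena: credits < 24 AND attendance >= 67 → -3
student=Rosa: credits < 24 AND attendance >= 67 → -3
student=Sven: credits < 24 AND attendance >= 67 → -2
student=Uma: credits < 24 AND attendance >= 67 → -2
student=Vik: ELSE → -4
student=Wes: ELSE → -3
student=Xiu: ELSE → -3
student=Zane: credits < 3 → -23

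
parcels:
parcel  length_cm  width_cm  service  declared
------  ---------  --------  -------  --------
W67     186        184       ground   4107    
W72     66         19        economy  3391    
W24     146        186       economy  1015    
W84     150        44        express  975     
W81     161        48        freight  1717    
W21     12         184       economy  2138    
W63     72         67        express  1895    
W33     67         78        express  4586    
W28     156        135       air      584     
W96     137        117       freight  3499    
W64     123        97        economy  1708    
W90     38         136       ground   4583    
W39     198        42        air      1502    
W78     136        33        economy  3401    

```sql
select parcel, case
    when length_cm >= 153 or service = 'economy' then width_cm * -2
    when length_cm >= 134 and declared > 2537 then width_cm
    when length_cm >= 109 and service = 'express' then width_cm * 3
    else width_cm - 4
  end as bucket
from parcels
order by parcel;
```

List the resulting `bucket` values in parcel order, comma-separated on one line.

-368, -372, -270, 74, -84, 63, -194, -368, -38, -66, -96, 132, 132, 117

parcel=W21: length_cm >= 153 or service = 'economy' → -368
parcel=W24: length_cm >= 153 or service = 'economy' → -372
parcel=W28: length_cm >= 153 or service = 'economy' → -270
parcel=W33: ELSE → 74
parcel=W39: length_cm >= 153 or service = 'economy' → -84
parcel=W63: ELSE → 63
parcel=W64: length_cm >= 153 or service = 'economy' → -194
parcel=W67: length_cm >= 153 or service = 'economy' → -368
parcel=W72: length_cm >= 153 or service = 'economy' → -38
parcel=W78: length_cm >= 153 or service = 'economy' → -66
parcel=W81: length_cm >= 153 or service = 'economy' → -96
parcel=W84: length_cm >= 109 and service = 'express' → 132
parcel=W90: ELSE → 132
parcel=W96: length_cm >= 134 and declared > 2537 → 117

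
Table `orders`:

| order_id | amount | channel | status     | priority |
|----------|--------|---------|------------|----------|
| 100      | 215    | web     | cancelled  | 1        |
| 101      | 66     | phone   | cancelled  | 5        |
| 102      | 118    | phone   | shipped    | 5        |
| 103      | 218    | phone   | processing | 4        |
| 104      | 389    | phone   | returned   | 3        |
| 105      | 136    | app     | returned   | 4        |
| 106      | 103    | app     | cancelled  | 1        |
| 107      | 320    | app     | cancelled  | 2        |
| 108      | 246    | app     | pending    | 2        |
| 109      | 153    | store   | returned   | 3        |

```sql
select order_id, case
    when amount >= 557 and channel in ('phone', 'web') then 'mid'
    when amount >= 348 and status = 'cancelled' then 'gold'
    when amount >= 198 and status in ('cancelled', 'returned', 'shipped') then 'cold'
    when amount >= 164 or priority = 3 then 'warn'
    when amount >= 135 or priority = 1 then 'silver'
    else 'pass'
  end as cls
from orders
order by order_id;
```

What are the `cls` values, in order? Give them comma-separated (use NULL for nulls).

order_id=100: amount >= 198 and status in ('cancelled', 'returned', 'shipped') → cold
order_id=101: ELSE → pass
order_id=102: ELSE → pass
order_id=103: amount >= 164 or priority = 3 → warn
order_id=104: amount >= 198 and status in ('cancelled', 'returned', 'shipped') → cold
order_id=105: amount >= 135 or priority = 1 → silver
order_id=106: amount >= 135 or priority = 1 → silver
order_id=107: amount >= 198 and status in ('cancelled', 'returned', 'shipped') → cold
order_id=108: amount >= 164 or priority = 3 → warn
order_id=109: amount >= 164 or priority = 3 → warn

cold, pass, pass, warn, cold, silver, silver, cold, warn, warn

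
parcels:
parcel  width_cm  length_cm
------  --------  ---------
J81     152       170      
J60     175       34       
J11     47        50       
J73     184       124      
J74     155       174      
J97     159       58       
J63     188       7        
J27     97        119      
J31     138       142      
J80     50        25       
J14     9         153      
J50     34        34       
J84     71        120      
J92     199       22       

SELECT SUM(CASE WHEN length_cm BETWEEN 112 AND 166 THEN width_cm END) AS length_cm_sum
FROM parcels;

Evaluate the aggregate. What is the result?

499

parcel=J81: ✗
parcel=J60: ✗
parcel=J11: ✗
parcel=J73: ✓ → 184
parcel=J74: ✗
parcel=J97: ✗
parcel=J63: ✗
parcel=J27: ✓ → 97
parcel=J31: ✓ → 138
parcel=J80: ✗
parcel=J14: ✓ → 9
parcel=J50: ✗
parcel=J84: ✓ → 71
parcel=J92: ✗
length_cm_sum = 184 + 97 + 138 + 9 + 71 = 499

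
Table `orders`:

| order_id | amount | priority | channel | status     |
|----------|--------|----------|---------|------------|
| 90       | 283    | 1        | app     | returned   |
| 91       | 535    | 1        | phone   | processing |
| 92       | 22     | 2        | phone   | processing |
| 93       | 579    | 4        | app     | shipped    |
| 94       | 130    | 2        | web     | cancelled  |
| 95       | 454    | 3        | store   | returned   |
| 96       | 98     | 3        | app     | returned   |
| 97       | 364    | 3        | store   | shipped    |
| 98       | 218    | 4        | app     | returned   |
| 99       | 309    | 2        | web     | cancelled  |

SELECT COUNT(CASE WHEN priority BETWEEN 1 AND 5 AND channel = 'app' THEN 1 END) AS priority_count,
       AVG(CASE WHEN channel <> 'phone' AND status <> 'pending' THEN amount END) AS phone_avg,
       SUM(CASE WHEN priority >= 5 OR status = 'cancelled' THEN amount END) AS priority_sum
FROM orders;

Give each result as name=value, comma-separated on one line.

priority_count=4, phone_avg=304.375, priority_sum=439

[priority_count: priority BETWEEN 1 AND 5 AND channel = 'app']
order_id=90: ✓ → 1
order_id=91: ✗
order_id=92: ✗
order_id=93: ✓ → 1
order_id=94: ✗
order_id=95: ✗
order_id=96: ✓ → 1
order_id=97: ✗
order_id=98: ✓ → 1
order_id=99: ✗
priority_count = COUNT(1, 1, 1, 1) = 4
—
[phone_avg: channel <> 'phone' AND status <> 'pending']
order_id=90: ✓ → 283
order_id=91: ✗
order_id=92: ✗
order_id=93: ✓ → 579
order_id=94: ✓ → 130
order_id=95: ✓ → 454
order_id=96: ✓ → 98
order_id=97: ✓ → 364
order_id=98: ✓ → 218
order_id=99: ✓ → 309
phone_avg = (283 + 579 + 130 + 454 + 98 + 364 + 218 + 309) / 8 = 304.375
—
[priority_sum: priority >= 5 OR status = 'cancelled']
order_id=90: ✗
order_id=91: ✗
order_id=92: ✗
order_id=93: ✗
order_id=94: ✓ → 130
order_id=95: ✗
order_id=96: ✗
order_id=97: ✗
order_id=98: ✗
order_id=99: ✓ → 309
priority_sum = 130 + 309 = 439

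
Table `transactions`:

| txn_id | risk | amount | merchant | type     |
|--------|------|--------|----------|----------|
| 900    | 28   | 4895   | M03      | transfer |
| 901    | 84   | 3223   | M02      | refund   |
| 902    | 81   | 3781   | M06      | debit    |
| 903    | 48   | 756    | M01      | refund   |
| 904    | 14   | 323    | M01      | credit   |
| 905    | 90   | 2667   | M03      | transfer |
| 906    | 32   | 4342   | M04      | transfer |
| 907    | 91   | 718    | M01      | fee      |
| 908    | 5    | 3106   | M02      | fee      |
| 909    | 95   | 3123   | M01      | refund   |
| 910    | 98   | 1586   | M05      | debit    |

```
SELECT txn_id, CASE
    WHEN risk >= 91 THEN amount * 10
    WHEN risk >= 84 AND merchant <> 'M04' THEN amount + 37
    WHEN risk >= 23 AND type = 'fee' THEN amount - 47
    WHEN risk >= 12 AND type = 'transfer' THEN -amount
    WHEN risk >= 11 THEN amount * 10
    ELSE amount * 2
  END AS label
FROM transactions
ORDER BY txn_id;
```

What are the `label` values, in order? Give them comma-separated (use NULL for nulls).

-4895, 3260, 37810, 7560, 3230, 2704, -4342, 7180, 6212, 31230, 15860

txn_id=900: risk >= 12 AND type = 'transfer' → -4895
txn_id=901: risk >= 84 AND merchant <> 'M04' → 3260
txn_id=902: risk >= 11 → 37810
txn_id=903: risk >= 11 → 7560
txn_id=904: risk >= 11 → 3230
txn_id=905: risk >= 84 AND merchant <> 'M04' → 2704
txn_id=906: risk >= 12 AND type = 'transfer' → -4342
txn_id=907: risk >= 91 → 7180
txn_id=908: ELSE → 6212
txn_id=909: risk >= 91 → 31230
txn_id=910: risk >= 91 → 15860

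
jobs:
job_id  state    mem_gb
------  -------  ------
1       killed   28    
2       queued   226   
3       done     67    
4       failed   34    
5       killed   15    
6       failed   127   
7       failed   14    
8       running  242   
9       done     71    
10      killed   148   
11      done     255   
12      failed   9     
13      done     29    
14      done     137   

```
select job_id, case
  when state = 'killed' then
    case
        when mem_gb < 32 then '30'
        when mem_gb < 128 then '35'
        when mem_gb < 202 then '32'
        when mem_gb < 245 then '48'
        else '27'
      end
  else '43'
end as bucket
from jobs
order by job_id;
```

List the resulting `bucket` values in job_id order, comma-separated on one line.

job_id=1: state='killed' → inner[mem_gb < 32] → 30
job_id=2: state='queued' → outer ELSE → 43
job_id=3: state='done' → outer ELSE → 43
job_id=4: state='failed' → outer ELSE → 43
job_id=5: state='killed' → inner[mem_gb < 32] → 30
job_id=6: state='failed' → outer ELSE → 43
job_id=7: state='failed' → outer ELSE → 43
job_id=8: state='running' → outer ELSE → 43
job_id=9: state='done' → outer ELSE → 43
job_id=10: state='killed' → inner[mem_gb < 202] → 32
job_id=11: state='done' → outer ELSE → 43
job_id=12: state='failed' → outer ELSE → 43
job_id=13: state='done' → outer ELSE → 43
job_id=14: state='done' → outer ELSE → 43

30, 43, 43, 43, 30, 43, 43, 43, 43, 32, 43, 43, 43, 43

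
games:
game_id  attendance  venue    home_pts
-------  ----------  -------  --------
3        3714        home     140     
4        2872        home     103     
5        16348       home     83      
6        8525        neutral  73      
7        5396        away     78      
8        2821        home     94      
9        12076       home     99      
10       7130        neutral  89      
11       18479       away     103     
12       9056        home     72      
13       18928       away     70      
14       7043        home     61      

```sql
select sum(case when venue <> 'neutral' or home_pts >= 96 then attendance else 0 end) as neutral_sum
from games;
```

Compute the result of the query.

96733

game_id=3: ✓ → 3714
game_id=4: ✓ → 2872
game_id=5: ✓ → 16348
game_id=6: ✗
game_id=7: ✓ → 5396
game_id=8: ✓ → 2821
game_id=9: ✓ → 12076
game_id=10: ✗
game_id=11: ✓ → 18479
game_id=12: ✓ → 9056
game_id=13: ✓ → 18928
game_id=14: ✓ → 7043
neutral_sum = 3714 + 2872 + 16348 + 5396 + 2821 + 12076 + 18479 + 9056 + 18928 + 7043 = 96733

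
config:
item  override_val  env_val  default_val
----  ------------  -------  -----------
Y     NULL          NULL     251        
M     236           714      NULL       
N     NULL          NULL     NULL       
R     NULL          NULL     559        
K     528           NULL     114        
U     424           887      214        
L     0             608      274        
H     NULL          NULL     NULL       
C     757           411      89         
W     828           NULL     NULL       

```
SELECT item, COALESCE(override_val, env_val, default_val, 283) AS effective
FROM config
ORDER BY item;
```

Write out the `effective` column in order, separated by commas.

757, 283, 528, 0, 236, 283, 559, 424, 828, 251

item=C: override_val=757 → 757
item=H: override_val=NULL, env_val=NULL, default_val=NULL, → literal 283 → 283
item=K: override_val=528 → 528
item=L: override_val=0 → 0
item=M: override_val=236 → 236
item=N: override_val=NULL, env_val=NULL, default_val=NULL, → literal 283 → 283
item=R: override_val=NULL, env_val=NULL, default_val=559 → 559
item=U: override_val=424 → 424
item=W: override_val=828 → 828
item=Y: override_val=NULL, env_val=NULL, default_val=251 → 251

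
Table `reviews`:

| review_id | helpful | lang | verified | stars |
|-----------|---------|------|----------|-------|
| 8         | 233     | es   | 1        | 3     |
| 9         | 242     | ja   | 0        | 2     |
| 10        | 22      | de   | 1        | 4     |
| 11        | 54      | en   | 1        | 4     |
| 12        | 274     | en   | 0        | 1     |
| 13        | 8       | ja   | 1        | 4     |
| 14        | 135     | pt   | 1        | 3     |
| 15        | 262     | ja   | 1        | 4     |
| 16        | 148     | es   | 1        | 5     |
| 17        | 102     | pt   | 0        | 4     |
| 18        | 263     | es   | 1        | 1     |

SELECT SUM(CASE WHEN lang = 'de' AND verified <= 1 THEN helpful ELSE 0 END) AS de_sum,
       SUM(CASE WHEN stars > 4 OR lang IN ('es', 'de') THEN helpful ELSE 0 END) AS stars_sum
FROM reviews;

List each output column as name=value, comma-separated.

de_sum=22, stars_sum=666

[de_sum: lang = 'de' AND verified <= 1]
review_id=8: ✗
review_id=9: ✗
review_id=10: ✓ → 22
review_id=11: ✗
review_id=12: ✗
review_id=13: ✗
review_id=14: ✗
review_id=15: ✗
review_id=16: ✗
review_id=17: ✗
review_id=18: ✗
de_sum = 22
—
[stars_sum: stars > 4 OR lang IN ('es', 'de')]
review_id=8: ✓ → 233
review_id=9: ✗
review_id=10: ✓ → 22
review_id=11: ✗
review_id=12: ✗
review_id=13: ✗
review_id=14: ✗
review_id=15: ✗
review_id=16: ✓ → 148
review_id=17: ✗
review_id=18: ✓ → 263
stars_sum = 233 + 22 + 148 + 263 = 666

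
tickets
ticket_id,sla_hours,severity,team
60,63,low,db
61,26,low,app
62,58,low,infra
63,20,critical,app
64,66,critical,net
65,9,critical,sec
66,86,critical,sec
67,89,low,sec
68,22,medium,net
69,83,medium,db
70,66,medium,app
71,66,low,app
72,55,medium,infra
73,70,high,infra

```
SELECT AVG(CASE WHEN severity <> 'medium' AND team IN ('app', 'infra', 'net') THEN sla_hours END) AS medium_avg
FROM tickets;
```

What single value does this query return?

ticket_id=60: ✗
ticket_id=61: ✓ → 26
ticket_id=62: ✓ → 58
ticket_id=63: ✓ → 20
ticket_id=64: ✓ → 66
ticket_id=65: ✗
ticket_id=66: ✗
ticket_id=67: ✗
ticket_id=68: ✗
ticket_id=69: ✗
ticket_id=70: ✗
ticket_id=71: ✓ → 66
ticket_id=72: ✗
ticket_id=73: ✓ → 70
medium_avg = (26 + 58 + 20 + 66 + 66 + 70) / 6 = 51

51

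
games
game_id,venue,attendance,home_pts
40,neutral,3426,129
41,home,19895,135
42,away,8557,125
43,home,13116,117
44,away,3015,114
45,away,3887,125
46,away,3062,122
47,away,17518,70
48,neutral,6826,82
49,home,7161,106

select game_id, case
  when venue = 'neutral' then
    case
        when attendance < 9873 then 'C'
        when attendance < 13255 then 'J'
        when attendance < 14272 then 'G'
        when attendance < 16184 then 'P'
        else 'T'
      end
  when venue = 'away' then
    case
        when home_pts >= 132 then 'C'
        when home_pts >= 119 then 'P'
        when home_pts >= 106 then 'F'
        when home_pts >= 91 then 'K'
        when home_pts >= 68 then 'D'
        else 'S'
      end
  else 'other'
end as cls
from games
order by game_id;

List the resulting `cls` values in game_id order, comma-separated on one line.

game_id=40: venue='neutral' → inner[attendance < 9873] → C
game_id=41: venue='home' → outer ELSE → other
game_id=42: venue='away' → inner[home_pts >= 119] → P
game_id=43: venue='home' → outer ELSE → other
game_id=44: venue='away' → inner[home_pts >= 106] → F
game_id=45: venue='away' → inner[home_pts >= 119] → P
game_id=46: venue='away' → inner[home_pts >= 119] → P
game_id=47: venue='away' → inner[home_pts >= 68] → D
game_id=48: venue='neutral' → inner[attendance < 9873] → C
game_id=49: venue='home' → outer ELSE → other

C, other, P, other, F, P, P, D, C, other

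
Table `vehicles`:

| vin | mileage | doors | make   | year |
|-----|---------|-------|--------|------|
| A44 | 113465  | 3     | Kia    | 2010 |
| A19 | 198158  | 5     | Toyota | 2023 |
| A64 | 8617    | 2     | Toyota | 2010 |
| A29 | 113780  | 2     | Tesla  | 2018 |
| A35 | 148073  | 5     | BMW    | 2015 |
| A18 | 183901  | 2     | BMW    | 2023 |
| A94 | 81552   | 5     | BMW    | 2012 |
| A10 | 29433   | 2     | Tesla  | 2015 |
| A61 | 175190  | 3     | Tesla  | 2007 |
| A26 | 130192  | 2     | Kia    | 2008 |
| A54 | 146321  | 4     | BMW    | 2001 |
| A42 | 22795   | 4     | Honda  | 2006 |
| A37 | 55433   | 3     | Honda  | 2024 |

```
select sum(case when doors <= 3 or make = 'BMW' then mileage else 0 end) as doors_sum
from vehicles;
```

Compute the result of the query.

1185957

vin=A44: ✓ → 113465
vin=A19: ✗
vin=A64: ✓ → 8617
vin=A29: ✓ → 113780
vin=A35: ✓ → 148073
vin=A18: ✓ → 183901
vin=A94: ✓ → 81552
vin=A10: ✓ → 29433
vin=A61: ✓ → 175190
vin=A26: ✓ → 130192
vin=A54: ✓ → 146321
vin=A42: ✗
vin=A37: ✓ → 55433
doors_sum = 113465 + 8617 + 113780 + 148073 + 183901 + 81552 + 29433 + 175190 + 130192 + 146321 + 55433 = 1185957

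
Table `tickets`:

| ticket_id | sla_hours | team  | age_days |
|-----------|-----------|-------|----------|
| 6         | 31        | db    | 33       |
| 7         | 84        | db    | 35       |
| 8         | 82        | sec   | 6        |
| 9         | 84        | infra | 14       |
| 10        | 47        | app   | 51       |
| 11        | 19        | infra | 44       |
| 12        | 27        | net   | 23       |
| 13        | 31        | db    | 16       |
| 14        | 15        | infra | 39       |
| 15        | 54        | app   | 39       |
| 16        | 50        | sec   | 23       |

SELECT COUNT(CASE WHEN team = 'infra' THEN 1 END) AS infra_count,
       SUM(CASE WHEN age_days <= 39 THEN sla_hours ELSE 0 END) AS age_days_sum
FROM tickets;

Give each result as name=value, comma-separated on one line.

infra_count=3, age_days_sum=458

[infra_count: team = 'infra']
ticket_id=6: ✗
ticket_id=7: ✗
ticket_id=8: ✗
ticket_id=9: ✓ → 1
ticket_id=10: ✗
ticket_id=11: ✓ → 1
ticket_id=12: ✗
ticket_id=13: ✗
ticket_id=14: ✓ → 1
ticket_id=15: ✗
ticket_id=16: ✗
infra_count = COUNT(1, 1, 1) = 3
—
[age_days_sum: age_days <= 39]
ticket_id=6: ✓ → 31
ticket_id=7: ✓ → 84
ticket_id=8: ✓ → 82
ticket_id=9: ✓ → 84
ticket_id=10: ✗
ticket_id=11: ✗
ticket_id=12: ✓ → 27
ticket_id=13: ✓ → 31
ticket_id=14: ✓ → 15
ticket_id=15: ✓ → 54
ticket_id=16: ✓ → 50
age_days_sum = 31 + 84 + 82 + 84 + 27 + 31 + 15 + 54 + 50 = 458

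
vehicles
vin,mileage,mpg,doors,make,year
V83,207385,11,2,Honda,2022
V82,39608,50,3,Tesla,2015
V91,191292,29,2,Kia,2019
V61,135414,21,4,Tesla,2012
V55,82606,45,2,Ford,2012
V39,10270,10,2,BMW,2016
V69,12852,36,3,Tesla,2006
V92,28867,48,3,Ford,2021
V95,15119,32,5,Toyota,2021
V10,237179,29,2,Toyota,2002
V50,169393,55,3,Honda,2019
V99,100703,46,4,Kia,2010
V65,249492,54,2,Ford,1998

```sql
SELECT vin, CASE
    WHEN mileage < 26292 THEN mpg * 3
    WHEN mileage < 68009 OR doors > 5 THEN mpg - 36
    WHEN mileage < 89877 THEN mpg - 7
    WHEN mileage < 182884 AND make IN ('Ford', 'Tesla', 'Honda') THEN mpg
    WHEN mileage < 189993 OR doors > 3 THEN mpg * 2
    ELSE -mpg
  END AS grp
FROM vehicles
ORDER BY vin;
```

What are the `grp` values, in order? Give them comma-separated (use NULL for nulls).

-29, 30, 55, 38, 21, -54, 108, 14, -11, -29, 12, 96, 92

vin=V10: ELSE → -29
vin=V39: mileage < 26292 → 30
vin=V50: mileage < 182884 AND make IN ('Ford', 'Tesla', 'Honda') → 55
vin=V55: mileage < 89877 → 38
vin=V61: mileage < 182884 AND make IN ('Ford', 'Tesla', 'Honda') → 21
vin=V65: ELSE → -54
vin=V69: mileage < 26292 → 108
vin=V82: mileage < 68009 OR doors > 5 → 14
vin=V83: ELSE → -11
vin=V91: ELSE → -29
vin=V92: mileage < 68009 OR doors > 5 → 12
vin=V95: mileage < 26292 → 96
vin=V99: mileage < 189993 OR doors > 3 → 92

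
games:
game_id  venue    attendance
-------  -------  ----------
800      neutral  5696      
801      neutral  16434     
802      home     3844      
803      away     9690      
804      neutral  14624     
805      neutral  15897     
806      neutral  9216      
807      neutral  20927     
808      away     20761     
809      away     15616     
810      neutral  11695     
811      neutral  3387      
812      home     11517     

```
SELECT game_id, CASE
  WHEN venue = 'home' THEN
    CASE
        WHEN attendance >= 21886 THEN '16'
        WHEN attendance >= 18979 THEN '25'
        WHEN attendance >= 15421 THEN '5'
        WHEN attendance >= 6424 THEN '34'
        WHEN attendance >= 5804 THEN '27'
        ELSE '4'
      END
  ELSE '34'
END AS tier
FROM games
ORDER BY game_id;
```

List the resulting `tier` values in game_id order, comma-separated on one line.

34, 34, 4, 34, 34, 34, 34, 34, 34, 34, 34, 34, 34

game_id=800: venue='neutral' → outer ELSE → 34
game_id=801: venue='neutral' → outer ELSE → 34
game_id=802: venue='home' → inner[ELSE] → 4
game_id=803: venue='away' → outer ELSE → 34
game_id=804: venue='neutral' → outer ELSE → 34
game_id=805: venue='neutral' → outer ELSE → 34
game_id=806: venue='neutral' → outer ELSE → 34
game_id=807: venue='neutral' → outer ELSE → 34
game_id=808: venue='away' → outer ELSE → 34
game_id=809: venue='away' → outer ELSE → 34
game_id=810: venue='neutral' → outer ELSE → 34
game_id=811: venue='neutral' → outer ELSE → 34
game_id=812: venue='home' → inner[attendance >= 6424] → 34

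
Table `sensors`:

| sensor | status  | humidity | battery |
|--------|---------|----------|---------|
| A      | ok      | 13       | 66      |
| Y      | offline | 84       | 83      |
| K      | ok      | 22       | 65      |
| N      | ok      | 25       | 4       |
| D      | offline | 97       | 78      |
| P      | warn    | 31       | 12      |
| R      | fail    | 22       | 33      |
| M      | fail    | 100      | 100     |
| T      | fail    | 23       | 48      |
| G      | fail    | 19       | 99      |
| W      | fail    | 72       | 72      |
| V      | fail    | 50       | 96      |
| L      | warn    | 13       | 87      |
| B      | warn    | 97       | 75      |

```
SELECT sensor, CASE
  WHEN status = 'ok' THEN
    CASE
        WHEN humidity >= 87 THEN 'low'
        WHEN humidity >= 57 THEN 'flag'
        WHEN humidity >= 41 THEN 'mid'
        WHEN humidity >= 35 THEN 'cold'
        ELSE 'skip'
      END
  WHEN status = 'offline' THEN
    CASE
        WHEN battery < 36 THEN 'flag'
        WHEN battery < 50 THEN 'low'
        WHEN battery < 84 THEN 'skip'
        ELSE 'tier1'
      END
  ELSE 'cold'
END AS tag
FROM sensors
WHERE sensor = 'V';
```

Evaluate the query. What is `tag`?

sensor = V: status=fail, humidity=50, battery=96.
status='fail' → outer ELSE → cold

cold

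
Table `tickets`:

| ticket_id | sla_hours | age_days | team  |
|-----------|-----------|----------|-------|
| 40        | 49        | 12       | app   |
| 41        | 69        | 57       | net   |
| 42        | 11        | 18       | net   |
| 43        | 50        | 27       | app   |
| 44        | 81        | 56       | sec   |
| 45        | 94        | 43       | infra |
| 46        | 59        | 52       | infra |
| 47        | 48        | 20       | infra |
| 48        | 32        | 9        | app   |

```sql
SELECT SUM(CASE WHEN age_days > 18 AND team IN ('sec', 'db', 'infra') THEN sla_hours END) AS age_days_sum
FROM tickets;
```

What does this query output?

282

ticket_id=40: ✗
ticket_id=41: ✗
ticket_id=42: ✗
ticket_id=43: ✗
ticket_id=44: ✓ → 81
ticket_id=45: ✓ → 94
ticket_id=46: ✓ → 59
ticket_id=47: ✓ → 48
ticket_id=48: ✗
age_days_sum = 81 + 94 + 59 + 48 = 282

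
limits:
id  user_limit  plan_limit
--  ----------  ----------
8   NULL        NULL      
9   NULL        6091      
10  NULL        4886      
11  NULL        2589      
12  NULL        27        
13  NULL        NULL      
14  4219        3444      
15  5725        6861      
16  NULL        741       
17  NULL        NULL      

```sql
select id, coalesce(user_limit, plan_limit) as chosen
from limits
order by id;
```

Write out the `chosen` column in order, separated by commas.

id=8: user_limit=NULL, plan_limit=NULL (all NULL) → NULL
id=9: user_limit=NULL, plan_limit=6091 → 6091
id=10: user_limit=NULL, plan_limit=4886 → 4886
id=11: user_limit=NULL, plan_limit=2589 → 2589
id=12: user_limit=NULL, plan_limit=27 → 27
id=13: user_limit=NULL, plan_limit=NULL (all NULL) → NULL
id=14: user_limit=4219 → 4219
id=15: user_limit=5725 → 5725
id=16: user_limit=NULL, plan_limit=741 → 741
id=17: user_limit=NULL, plan_limit=NULL (all NULL) → NULL

NULL, 6091, 4886, 2589, 27, NULL, 4219, 5725, 741, NULL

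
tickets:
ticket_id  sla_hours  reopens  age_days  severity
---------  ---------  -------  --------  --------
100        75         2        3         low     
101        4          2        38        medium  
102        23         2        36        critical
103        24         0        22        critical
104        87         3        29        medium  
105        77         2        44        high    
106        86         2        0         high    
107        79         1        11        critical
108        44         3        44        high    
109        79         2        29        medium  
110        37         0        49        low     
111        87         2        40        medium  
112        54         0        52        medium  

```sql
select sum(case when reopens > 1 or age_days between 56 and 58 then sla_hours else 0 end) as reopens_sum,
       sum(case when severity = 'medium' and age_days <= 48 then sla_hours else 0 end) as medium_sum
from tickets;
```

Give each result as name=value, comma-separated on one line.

reopens_sum=562, medium_sum=257

[reopens_sum: reopens > 1 or age_days between 56 and 58]
ticket_id=100: ✓ → 75
ticket_id=101: ✓ → 4
ticket_id=102: ✓ → 23
ticket_id=103: ✗
ticket_id=104: ✓ → 87
ticket_id=105: ✓ → 77
ticket_id=106: ✓ → 86
ticket_id=107: ✗
ticket_id=108: ✓ → 44
ticket_id=109: ✓ → 79
ticket_id=110: ✗
ticket_id=111: ✓ → 87
ticket_id=112: ✗
reopens_sum = 75 + 4 + 23 + 87 + 77 + 86 + 44 + 79 + 87 = 562
—
[medium_sum: severity = 'medium' and age_days <= 48]
ticket_id=100: ✗
ticket_id=101: ✓ → 4
ticket_id=102: ✗
ticket_id=103: ✗
ticket_id=104: ✓ → 87
ticket_id=105: ✗
ticket_id=106: ✗
ticket_id=107: ✗
ticket_id=108: ✗
ticket_id=109: ✓ → 79
ticket_id=110: ✗
ticket_id=111: ✓ → 87
ticket_id=112: ✗
medium_sum = 4 + 87 + 79 + 87 = 257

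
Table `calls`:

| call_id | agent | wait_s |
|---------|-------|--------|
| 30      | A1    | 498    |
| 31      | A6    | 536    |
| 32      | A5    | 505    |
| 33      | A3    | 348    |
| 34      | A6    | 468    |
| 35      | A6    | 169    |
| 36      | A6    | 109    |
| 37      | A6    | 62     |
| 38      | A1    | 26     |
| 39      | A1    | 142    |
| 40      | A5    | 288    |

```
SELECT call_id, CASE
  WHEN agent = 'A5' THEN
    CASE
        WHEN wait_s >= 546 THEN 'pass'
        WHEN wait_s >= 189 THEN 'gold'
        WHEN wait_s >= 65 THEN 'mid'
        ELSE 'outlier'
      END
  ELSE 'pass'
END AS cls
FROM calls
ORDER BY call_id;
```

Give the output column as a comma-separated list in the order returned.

call_id=30: agent='A1' → outer ELSE → pass
call_id=31: agent='A6' → outer ELSE → pass
call_id=32: agent='A5' → inner[wait_s >= 189] → gold
call_id=33: agent='A3' → outer ELSE → pass
call_id=34: agent='A6' → outer ELSE → pass
call_id=35: agent='A6' → outer ELSE → pass
call_id=36: agent='A6' → outer ELSE → pass
call_id=37: agent='A6' → outer ELSE → pass
call_id=38: agent='A1' → outer ELSE → pass
call_id=39: agent='A1' → outer ELSE → pass
call_id=40: agent='A5' → inner[wait_s >= 189] → gold

pass, pass, gold, pass, pass, pass, pass, pass, pass, pass, gold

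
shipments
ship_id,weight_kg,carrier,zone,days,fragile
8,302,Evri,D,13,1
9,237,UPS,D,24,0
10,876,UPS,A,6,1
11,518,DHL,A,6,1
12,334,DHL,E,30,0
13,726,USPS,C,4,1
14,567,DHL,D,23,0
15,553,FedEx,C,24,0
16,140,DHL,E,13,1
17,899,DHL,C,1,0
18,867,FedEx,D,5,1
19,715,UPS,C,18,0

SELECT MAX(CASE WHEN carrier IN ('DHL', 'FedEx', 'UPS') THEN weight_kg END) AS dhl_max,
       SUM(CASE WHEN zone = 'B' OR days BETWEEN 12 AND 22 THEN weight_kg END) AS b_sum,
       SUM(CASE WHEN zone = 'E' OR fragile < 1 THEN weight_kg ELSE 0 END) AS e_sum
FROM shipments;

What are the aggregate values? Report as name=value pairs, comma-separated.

dhl_max=899, b_sum=1157, e_sum=3445

[dhl_max: carrier IN ('DHL', 'FedEx', 'UPS')]
ship_id=8: ✗
ship_id=9: ✓ → 237
ship_id=10: ✓ → 876
ship_id=11: ✓ → 518
ship_id=12: ✓ → 334
ship_id=13: ✗
ship_id=14: ✓ → 567
ship_id=15: ✓ → 553
ship_id=16: ✓ → 140
ship_id=17: ✓ → 899
ship_id=18: ✓ → 867
ship_id=19: ✓ → 715
dhl_max = MAX(237, 876, 518, 334, 567, 553, 140, 899, 867, 715) = 899
—
[b_sum: zone = 'B' OR days BETWEEN 12 AND 22]
ship_id=8: ✓ → 302
ship_id=9: ✗
ship_id=10: ✗
ship_id=11: ✗
ship_id=12: ✗
ship_id=13: ✗
ship_id=14: ✗
ship_id=15: ✗
ship_id=16: ✓ → 140
ship_id=17: ✗
ship_id=18: ✗
ship_id=19: ✓ → 715
b_sum = 302 + 140 + 715 = 1157
—
[e_sum: zone = 'E' OR fragile < 1]
ship_id=8: ✗
ship_id=9: ✓ → 237
ship_id=10: ✗
ship_id=11: ✗
ship_id=12: ✓ → 334
ship_id=13: ✗
ship_id=14: ✓ → 567
ship_id=15: ✓ → 553
ship_id=16: ✓ → 140
ship_id=17: ✓ → 899
ship_id=18: ✗
ship_id=19: ✓ → 715
e_sum = 237 + 334 + 567 + 553 + 140 + 899 + 715 = 3445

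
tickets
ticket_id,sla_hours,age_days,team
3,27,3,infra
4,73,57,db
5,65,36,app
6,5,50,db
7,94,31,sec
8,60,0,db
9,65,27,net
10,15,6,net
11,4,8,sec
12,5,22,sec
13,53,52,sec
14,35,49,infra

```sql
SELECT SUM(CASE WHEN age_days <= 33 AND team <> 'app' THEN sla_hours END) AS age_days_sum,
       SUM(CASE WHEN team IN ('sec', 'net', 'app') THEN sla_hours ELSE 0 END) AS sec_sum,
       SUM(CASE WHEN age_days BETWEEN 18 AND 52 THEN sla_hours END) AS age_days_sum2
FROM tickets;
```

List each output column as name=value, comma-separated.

age_days_sum=270, sec_sum=301, age_days_sum2=322

[age_days_sum: age_days <= 33 AND team <> 'app']
ticket_id=3: ✓ → 27
ticket_id=4: ✗
ticket_id=5: ✗
ticket_id=6: ✗
ticket_id=7: ✓ → 94
ticket_id=8: ✓ → 60
ticket_id=9: ✓ → 65
ticket_id=10: ✓ → 15
ticket_id=11: ✓ → 4
ticket_id=12: ✓ → 5
ticket_id=13: ✗
ticket_id=14: ✗
age_days_sum = 27 + 94 + 60 + 65 + 15 + 4 + 5 = 270
—
[sec_sum: team IN ('sec', 'net', 'app')]
ticket_id=3: ✗
ticket_id=4: ✗
ticket_id=5: ✓ → 65
ticket_id=6: ✗
ticket_id=7: ✓ → 94
ticket_id=8: ✗
ticket_id=9: ✓ → 65
ticket_id=10: ✓ → 15
ticket_id=11: ✓ → 4
ticket_id=12: ✓ → 5
ticket_id=13: ✓ → 53
ticket_id=14: ✗
sec_sum = 65 + 94 + 65 + 15 + 4 + 5 + 53 = 301
—
[age_days_sum2: age_days BETWEEN 18 AND 52]
ticket_id=3: ✗
ticket_id=4: ✗
ticket_id=5: ✓ → 65
ticket_id=6: ✓ → 5
ticket_id=7: ✓ → 94
ticket_id=8: ✗
ticket_id=9: ✓ → 65
ticket_id=10: ✗
ticket_id=11: ✗
ticket_id=12: ✓ → 5
ticket_id=13: ✓ → 53
ticket_id=14: ✓ → 35
age_days_sum2 = 65 + 5 + 94 + 65 + 5 + 53 + 35 = 322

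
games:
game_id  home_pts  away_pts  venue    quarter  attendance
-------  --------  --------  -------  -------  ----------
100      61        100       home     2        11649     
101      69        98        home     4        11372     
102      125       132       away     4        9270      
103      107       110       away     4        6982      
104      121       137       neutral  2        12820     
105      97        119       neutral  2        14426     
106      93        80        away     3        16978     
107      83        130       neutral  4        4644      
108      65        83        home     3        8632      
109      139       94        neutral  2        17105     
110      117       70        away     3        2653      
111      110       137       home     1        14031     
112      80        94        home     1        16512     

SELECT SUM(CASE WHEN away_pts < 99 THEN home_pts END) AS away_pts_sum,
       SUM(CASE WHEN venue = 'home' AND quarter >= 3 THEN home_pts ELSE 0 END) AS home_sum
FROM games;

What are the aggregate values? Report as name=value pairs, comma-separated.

[away_pts_sum: away_pts < 99]
game_id=100: ✗
game_id=101: ✓ → 69
game_id=102: ✗
game_id=103: ✗
game_id=104: ✗
game_id=105: ✗
game_id=106: ✓ → 93
game_id=107: ✗
game_id=108: ✓ → 65
game_id=109: ✓ → 139
game_id=110: ✓ → 117
game_id=111: ✗
game_id=112: ✓ → 80
away_pts_sum = 69 + 93 + 65 + 139 + 117 + 80 = 563
—
[home_sum: venue = 'home' AND quarter >= 3]
game_id=100: ✗
game_id=101: ✓ → 69
game_id=102: ✗
game_id=103: ✗
game_id=104: ✗
game_id=105: ✗
game_id=106: ✗
game_id=107: ✗
game_id=108: ✓ → 65
game_id=109: ✗
game_id=110: ✗
game_id=111: ✗
game_id=112: ✗
home_sum = 69 + 65 = 134

away_pts_sum=563, home_sum=134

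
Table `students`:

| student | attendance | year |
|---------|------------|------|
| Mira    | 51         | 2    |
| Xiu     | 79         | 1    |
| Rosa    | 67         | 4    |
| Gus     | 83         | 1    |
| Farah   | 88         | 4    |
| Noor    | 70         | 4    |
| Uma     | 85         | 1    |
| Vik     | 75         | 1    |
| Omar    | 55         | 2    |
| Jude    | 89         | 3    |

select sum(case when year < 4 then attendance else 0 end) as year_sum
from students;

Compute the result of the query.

student=Mira: ✓ → 51
student=Xiu: ✓ → 79
student=Rosa: ✗
student=Gus: ✓ → 83
student=Farah: ✗
student=Noor: ✗
student=Uma: ✓ → 85
student=Vik: ✓ → 75
student=Omar: ✓ → 55
student=Jude: ✓ → 89
year_sum = 51 + 79 + 83 + 85 + 75 + 55 + 89 = 517

517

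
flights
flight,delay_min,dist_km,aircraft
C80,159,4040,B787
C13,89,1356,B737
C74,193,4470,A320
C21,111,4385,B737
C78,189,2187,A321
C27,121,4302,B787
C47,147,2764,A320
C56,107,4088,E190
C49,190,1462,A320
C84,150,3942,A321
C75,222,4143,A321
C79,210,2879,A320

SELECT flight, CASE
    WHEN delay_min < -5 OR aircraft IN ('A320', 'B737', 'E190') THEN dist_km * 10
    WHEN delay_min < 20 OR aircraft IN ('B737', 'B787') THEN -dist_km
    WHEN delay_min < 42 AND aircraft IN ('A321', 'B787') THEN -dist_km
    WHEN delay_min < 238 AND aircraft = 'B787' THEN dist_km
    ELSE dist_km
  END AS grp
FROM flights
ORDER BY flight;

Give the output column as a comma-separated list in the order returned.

13560, 43850, -4302, 27640, 14620, 40880, 44700, 4143, 2187, 28790, -4040, 3942

flight=C13: delay_min < -5 OR aircraft IN ('A320', 'B737', 'E190') → 13560
flight=C21: delay_min < -5 OR aircraft IN ('A320', 'B737', 'E190') → 43850
flight=C27: delay_min < 20 OR aircraft IN ('B737', 'B787') → -4302
flight=C47: delay_min < -5 OR aircraft IN ('A320', 'B737', 'E190') → 27640
flight=C49: delay_min < -5 OR aircraft IN ('A320', 'B737', 'E190') → 14620
flight=C56: delay_min < -5 OR aircraft IN ('A320', 'B737', 'E190') → 40880
flight=C74: delay_min < -5 OR aircraft IN ('A320', 'B737', 'E190') → 44700
flight=C75: ELSE → 4143
flight=C78: ELSE → 2187
flight=C79: delay_min < -5 OR aircraft IN ('A320', 'B737', 'E190') → 28790
flight=C80: delay_min < 20 OR aircraft IN ('B737', 'B787') → -4040
flight=C84: ELSE → 3942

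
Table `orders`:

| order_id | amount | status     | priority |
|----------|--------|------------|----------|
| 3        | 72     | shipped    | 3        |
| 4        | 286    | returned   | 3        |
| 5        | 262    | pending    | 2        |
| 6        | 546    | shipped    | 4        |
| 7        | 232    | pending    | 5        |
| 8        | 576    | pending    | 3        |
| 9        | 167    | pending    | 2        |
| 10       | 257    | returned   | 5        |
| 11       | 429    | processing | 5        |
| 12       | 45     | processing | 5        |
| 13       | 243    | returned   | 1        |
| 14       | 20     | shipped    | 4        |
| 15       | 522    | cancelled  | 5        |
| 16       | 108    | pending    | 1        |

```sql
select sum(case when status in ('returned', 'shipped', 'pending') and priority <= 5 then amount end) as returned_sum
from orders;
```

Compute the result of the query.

2769

order_id=3: ✓ → 72
order_id=4: ✓ → 286
order_id=5: ✓ → 262
order_id=6: ✓ → 546
order_id=7: ✓ → 232
order_id=8: ✓ → 576
order_id=9: ✓ → 167
order_id=10: ✓ → 257
order_id=11: ✗
order_id=12: ✗
order_id=13: ✓ → 243
order_id=14: ✓ → 20
order_id=15: ✗
order_id=16: ✓ → 108
returned_sum = 72 + 286 + 262 + 546 + 232 + 576 + 167 + 257 + 243 + 20 + 108 = 2769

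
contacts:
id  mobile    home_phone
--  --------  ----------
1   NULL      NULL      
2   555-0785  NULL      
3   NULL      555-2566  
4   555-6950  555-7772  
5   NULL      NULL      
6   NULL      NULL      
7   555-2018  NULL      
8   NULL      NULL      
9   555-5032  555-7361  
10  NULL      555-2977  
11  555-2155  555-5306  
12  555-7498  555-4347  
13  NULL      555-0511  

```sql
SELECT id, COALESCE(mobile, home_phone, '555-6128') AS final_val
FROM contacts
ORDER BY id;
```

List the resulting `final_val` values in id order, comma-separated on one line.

id=1: mobile=NULL, home_phone=NULL, → literal 555-6128 → 555-6128
id=2: mobile=555-0785 → 555-0785
id=3: mobile=NULL, home_phone=555-2566 → 555-2566
id=4: mobile=555-6950 → 555-6950
id=5: mobile=NULL, home_phone=NULL, → literal 555-6128 → 555-6128
id=6: mobile=NULL, home_phone=NULL, → literal 555-6128 → 555-6128
id=7: mobile=555-2018 → 555-2018
id=8: mobile=NULL, home_phone=NULL, → literal 555-6128 → 555-6128
id=9: mobile=555-5032 → 555-5032
id=10: mobile=NULL, home_phone=555-2977 → 555-2977
id=11: mobile=555-2155 → 555-2155
id=12: mobile=555-7498 → 555-7498
id=13: mobile=NULL, home_phone=555-0511 → 555-0511

555-6128, 555-0785, 555-2566, 555-6950, 555-6128, 555-6128, 555-2018, 555-6128, 555-5032, 555-2977, 555-2155, 555-7498, 555-0511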